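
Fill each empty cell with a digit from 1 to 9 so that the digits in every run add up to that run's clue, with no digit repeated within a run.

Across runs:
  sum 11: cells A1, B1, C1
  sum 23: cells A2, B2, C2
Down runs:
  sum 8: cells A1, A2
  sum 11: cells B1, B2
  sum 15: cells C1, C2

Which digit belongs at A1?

2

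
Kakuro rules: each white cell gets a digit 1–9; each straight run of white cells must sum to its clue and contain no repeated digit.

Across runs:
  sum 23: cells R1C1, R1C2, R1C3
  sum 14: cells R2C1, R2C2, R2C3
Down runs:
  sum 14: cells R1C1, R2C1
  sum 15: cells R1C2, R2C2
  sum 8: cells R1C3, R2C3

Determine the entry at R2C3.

2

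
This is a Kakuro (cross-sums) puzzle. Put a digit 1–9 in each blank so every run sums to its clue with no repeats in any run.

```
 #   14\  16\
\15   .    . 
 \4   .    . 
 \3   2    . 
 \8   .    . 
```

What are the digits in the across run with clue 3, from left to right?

4 in 2 cells must be {1,3}; 3 in 2 cells must be {1,2}.
R3C2 = 3 − 2 = 1 completes the 3 across.
Given what's placed, R2C2 must be 3 to fit the 4 across and 16 down.
R2C1 = 4 − 3 = 1 completes the 4 across.
Nothing is forced directly, so branch on R4C2, whose candidates are 5 or 7. If R4C2 = 7: then R1C2 would have to be in {6,7,8,9} for the 15 across but in {5} for the 16 down — contradiction. So R4C2 = 5.
R1C2 = 16 − 9 = 7 completes the 16 down.
R4C1 = 8 − 5 = 3 completes the 8 across.
R1C1 = 15 − 7 = 8 completes the 15 across.

2 1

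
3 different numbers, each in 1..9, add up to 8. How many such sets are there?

3 distinct digits from 1–9 sum between 6 and 24.
Enumerating: {1,2,5}, {1,3,4}.

2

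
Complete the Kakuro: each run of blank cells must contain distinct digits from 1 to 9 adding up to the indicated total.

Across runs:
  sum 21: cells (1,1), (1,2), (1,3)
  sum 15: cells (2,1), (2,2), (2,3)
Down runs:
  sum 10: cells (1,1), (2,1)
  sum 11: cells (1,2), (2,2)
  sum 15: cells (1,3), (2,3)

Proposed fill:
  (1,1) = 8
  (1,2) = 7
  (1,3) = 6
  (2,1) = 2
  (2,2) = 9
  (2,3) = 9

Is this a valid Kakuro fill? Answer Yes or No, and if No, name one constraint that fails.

No — the across run (2,1)–(2,3) sums to 20, not 15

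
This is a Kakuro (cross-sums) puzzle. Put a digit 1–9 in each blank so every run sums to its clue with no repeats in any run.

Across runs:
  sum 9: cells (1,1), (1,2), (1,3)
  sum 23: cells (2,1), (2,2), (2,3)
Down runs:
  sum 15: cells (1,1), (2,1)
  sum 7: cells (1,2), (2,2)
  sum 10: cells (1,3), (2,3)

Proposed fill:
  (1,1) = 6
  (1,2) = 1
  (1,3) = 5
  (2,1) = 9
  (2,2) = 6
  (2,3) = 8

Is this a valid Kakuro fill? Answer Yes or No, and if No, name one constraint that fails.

No — the down run (1,3)–(2,3) sums to 13, not 10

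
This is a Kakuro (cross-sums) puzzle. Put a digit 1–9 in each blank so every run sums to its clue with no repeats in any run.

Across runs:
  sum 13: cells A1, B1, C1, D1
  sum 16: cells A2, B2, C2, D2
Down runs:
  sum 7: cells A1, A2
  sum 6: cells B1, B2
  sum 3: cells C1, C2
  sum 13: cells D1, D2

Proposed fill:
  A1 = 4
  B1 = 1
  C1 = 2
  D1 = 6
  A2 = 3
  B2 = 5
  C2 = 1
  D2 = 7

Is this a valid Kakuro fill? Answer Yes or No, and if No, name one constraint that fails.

Yes

Across: 4+1+2+6=13; 3+5+1+7=16. Down: 4+3=7; 1+5=6; 2+1=3; 6+7=13. No digit repeats within any run.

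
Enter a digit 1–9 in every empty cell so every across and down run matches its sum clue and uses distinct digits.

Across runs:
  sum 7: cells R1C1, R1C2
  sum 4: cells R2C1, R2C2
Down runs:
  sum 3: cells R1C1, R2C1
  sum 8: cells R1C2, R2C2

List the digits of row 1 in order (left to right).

2, 5

4 in 2 cells must be {1,3}; 3 in 2 cells must be {1,2}.
The 4 across and the 3 down share only 1, so R2C1 = 1.
R2C2 = 4 − 1 = 3 completes the 4 across.
R1C1 = 3 − 1 = 2 completes the 3 down.
R1C2 = 7 − 2 = 5 completes the 7 across.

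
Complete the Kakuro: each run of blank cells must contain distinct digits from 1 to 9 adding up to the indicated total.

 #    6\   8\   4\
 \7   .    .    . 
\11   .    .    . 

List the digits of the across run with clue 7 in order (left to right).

7 in 3 cells must be {1,2,4}; 4 in 2 cells must be {1,3}.
The 7 across and the 4 down share only 1, so R1C3 = 1.
R2C3 = 4 − 1 = 3 completes the 4 down.
Given what's placed, R1C2 must be 2 to fit the 7 across and 8 down.
R2C2 = 8 − 2 = 6 completes the 8 down.
R1C1 = 7 − 3 = 4 completes the 7 across.
R2C1 = 11 − 9 = 2 completes the 11 across.

4, 2, 1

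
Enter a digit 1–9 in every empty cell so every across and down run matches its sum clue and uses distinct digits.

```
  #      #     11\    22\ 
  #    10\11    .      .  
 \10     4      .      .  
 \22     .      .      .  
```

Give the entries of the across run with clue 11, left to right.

3 8

Given what's placed, R2C3 must be 5 to fit the 10 across and 22 down.
R3C1 = 10 − 4 = 6 completes the 10 down.
Given what's placed, R3C2 must be 7 to fit the 22 across and 11 down.
R3C3 = 22 − 13 = 9 completes the 22 across.
R1C2 = 3: the only remaining digit allowed by both the 11 across and the 11 down.
R1C3 = 11 − 3 = 8 completes the 11 across.
R2C2 = 10 − 9 = 1 completes the 10 across.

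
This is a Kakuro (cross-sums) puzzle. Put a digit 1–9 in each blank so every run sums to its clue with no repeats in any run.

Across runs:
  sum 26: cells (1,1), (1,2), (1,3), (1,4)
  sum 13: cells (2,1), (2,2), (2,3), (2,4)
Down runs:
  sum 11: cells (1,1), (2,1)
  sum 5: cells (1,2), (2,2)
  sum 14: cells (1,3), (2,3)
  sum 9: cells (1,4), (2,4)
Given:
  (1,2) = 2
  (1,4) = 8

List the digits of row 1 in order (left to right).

7 2 9 8

Given what's placed, (1,3) must be 9 to fit the 26 across and 14 down.
(2,2) = 5 − 2 = 3 completes the 5 down.
(2,3) = 14 − 9 = 5 completes the 14 down.
(2,4) = 9 − 8 = 1 completes the 9 down.
(1,1) = 26 − 19 = 7 completes the 26 across.
(2,1) = 13 − 9 = 4 completes the 13 across.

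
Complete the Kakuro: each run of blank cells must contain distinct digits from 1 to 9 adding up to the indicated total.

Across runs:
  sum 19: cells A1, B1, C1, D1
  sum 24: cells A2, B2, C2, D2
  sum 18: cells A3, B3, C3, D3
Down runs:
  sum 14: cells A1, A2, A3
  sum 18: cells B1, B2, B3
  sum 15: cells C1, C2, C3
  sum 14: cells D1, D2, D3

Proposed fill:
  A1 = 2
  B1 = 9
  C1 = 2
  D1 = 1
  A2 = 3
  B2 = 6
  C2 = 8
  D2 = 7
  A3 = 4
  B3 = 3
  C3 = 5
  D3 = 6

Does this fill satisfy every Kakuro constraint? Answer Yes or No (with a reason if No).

No — the across run A1–D1 sums to 14, not 19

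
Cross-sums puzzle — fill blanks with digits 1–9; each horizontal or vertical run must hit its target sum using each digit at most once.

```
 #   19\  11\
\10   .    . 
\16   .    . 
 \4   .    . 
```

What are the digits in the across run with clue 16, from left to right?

9 7

16 in 2 cells must be {7,9}; 4 in 2 cells must be {1,3}.
The 16 across and the 11 down share only 7, so R2C2 = 7.
The 4 across and the 19 down share only 3, so R3C1 = 3.
R3C2 = 4 − 3 = 1 completes the 4 across.
R1C2 = 11 − 8 = 3 completes the 11 down.
R2C1 = 16 − 7 = 9 completes the 16 across.
R1C1 = 10 − 3 = 7 completes the 10 across.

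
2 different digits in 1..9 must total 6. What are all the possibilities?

{1,5}; {2,4}

2 distinct digits from 1–9 sum between 3 and 17.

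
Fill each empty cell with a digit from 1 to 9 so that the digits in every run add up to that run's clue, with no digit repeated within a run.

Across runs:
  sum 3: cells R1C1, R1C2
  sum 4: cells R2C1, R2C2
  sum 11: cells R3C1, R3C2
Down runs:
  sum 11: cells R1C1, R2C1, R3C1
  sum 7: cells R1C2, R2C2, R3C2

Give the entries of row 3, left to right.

3 in 2 cells must be {1,2}; 4 in 2 cells must be {1,3}; 7 in 3 cells must be {1,2,4}.
The 4 across and the 7 down share only 1, so R2C2 = 1.
Given what's placed, R1C2 must be 2 to fit the 3 across and 7 down.
R2C1 = 4 − 1 = 3 completes the 4 across.
R3C2 = 7 − 3 = 4 completes the 7 down.
R1C1 = 3 − 2 = 1 completes the 3 across.
R3C1 = 11 − 4 = 7 completes the 11 across.

7 4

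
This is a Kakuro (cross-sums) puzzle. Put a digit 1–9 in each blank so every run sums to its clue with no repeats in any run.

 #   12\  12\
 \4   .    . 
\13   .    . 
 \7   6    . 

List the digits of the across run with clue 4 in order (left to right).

1, 3

4 in 2 cells must be {1,3}.
R1C1 = 1: the only remaining digit allowed by both the 4 across and the 12 down.
R1C2 = 4 − 1 = 3 completes the 4 across.
R2C1 = 12 − 7 = 5 completes the 12 down.
R2C2 = 13 − 5 = 8 completes the 13 across.
R3C2 = 7 − 6 = 1 completes the 7 across.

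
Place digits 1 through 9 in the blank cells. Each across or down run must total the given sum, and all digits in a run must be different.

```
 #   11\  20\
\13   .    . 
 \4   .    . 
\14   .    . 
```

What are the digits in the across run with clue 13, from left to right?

4 in 2 cells must be {1,3}.
The 4 across and the 20 down share only 3, so R2C2 = 3.
R2C1 = 4 − 3 = 1 completes the 4 across.
Nothing is forced directly, so branch on R1C2, whose candidates are 8 or 9. If R1C2 = 8: then R1C1 would have to be in {5} for the 13 across but in {2,3,4,6,7,8} for the 11 down — contradiction. So R1C2 = 9.
R1C1 = 13 − 9 = 4 completes the 13 across.
R3C1 = 11 − 5 = 6 completes the 11 down.
R3C2 = 14 − 6 = 8 completes the 14 across.

4 9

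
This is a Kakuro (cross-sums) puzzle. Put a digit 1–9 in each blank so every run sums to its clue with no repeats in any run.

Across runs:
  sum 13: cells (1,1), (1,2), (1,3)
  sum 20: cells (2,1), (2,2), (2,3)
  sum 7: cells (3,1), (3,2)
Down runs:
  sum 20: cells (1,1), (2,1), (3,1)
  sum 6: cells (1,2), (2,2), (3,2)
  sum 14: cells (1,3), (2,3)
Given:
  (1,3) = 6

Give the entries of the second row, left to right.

6 in 3 cells must be {1,2,3}.
Intersecting the 20 across with the 6 down forces (2,2) = 3.
(2,3) = 14 − 6 = 8 completes the 14 down.
Given what's placed, (1,2) must be 2 to fit the 13 across and 6 down.
(2,1) = 20 − 11 = 9 completes the 20 across.
(3,2) = 6 − 5 = 1 completes the 6 down.
(1,1) = 13 − 8 = 5 completes the 13 across.
(3,1) = 7 − 1 = 6 completes the 7 across.

9 3 8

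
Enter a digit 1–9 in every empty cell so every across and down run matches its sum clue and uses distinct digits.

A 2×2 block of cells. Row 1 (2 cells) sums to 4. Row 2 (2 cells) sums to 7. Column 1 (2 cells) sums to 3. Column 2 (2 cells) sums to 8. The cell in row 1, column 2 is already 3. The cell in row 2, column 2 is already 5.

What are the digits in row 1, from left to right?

1, 3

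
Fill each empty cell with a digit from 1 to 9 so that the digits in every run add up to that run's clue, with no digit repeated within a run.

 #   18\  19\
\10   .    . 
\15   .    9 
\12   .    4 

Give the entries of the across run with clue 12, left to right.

8, 4

R1C2 = 19 − 13 = 6 completes the 19 down.
R2C1 = 15 − 9 = 6 completes the 15 across.
R3C1 = 12 − 4 = 8 completes the 12 across.
R1C1 = 10 − 6 = 4 completes the 10 across.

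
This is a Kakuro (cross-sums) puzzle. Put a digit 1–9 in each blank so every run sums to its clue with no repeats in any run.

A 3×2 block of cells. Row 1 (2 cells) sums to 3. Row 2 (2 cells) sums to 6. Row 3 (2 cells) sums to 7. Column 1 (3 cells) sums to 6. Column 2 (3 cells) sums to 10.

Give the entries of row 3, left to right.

3 in 2 cells must be {1,2}; 6 in 3 cells must be {1,2,3}.
Nothing is forced directly, so branch on (1,1), whose candidates are 1 or 2. If (1,1) = 1: that forces (1,2) = 2, (2,1) = 2, after which (2,2) would have to be in {4} for the 6 across but in {1,3,5,7} for the 10 down — contradiction. So (1,1) = 2.
(1,2) = 3 − 2 = 1 completes the 3 across.
Given what's placed, (2,1) must be 1 to fit the 6 across and 6 down.
(2,2) = 6 − 1 = 5 completes the 6 across.
(3,1) = 6 − 3 = 3 completes the 6 down.
(3,2) = 7 − 3 = 4 completes the 7 across.

3 4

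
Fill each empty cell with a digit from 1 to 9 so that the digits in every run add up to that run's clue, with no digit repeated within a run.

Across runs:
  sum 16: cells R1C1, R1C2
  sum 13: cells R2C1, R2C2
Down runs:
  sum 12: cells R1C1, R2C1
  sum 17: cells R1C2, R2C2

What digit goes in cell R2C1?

16 in 2 cells must be {7,9}; 17 in 2 cells must be {8,9}.
The 16 across and the 17 down share only 9, so R1C2 = 9.
R2C2 = 17 − 9 = 8 completes the 17 down.
R1C1 = 16 − 9 = 7 completes the 16 across.
R2C1 = 13 − 8 = 5 completes the 13 across.

5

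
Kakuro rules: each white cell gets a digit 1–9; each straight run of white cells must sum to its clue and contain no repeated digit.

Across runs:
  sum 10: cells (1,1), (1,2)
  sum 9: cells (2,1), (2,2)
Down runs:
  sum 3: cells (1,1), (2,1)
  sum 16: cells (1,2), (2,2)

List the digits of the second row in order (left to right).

2 7

3 in 2 cells must be {1,2}; 16 in 2 cells must be {7,9}.
The 9 across and the 16 down share only 7, so (2,2) = 7.
(1,2) = 16 − 7 = 9 completes the 16 down.
(2,1) = 9 − 7 = 2 completes the 9 across.
(1,1) = 10 − 9 = 1 completes the 10 across.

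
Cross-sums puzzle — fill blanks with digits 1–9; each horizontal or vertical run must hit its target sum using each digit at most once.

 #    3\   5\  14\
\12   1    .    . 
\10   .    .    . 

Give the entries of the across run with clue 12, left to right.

1 2 9

3 in 2 cells must be {1,2}.
R2C1 = 3 − 1 = 2 completes the 3 down.
Given what's placed, R2C3 must be 5 to fit the 10 across and 14 down.
R1C3 = 14 − 5 = 9 completes the 14 down.
R2C2 = 10 − 7 = 3 completes the 10 across.
R1C2 = 12 − 10 = 2 completes the 12 across.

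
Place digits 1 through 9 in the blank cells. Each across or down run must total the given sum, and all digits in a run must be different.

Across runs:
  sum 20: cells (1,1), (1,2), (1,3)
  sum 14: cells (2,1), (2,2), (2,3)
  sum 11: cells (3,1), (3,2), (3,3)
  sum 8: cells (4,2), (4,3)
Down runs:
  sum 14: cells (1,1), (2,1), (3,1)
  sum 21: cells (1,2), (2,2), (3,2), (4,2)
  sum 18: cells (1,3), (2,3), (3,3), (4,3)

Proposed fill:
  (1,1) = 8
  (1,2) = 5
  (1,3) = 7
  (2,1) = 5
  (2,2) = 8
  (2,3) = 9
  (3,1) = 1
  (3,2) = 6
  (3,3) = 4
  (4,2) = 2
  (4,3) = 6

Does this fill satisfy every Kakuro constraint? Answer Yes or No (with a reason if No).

No — the across run (2,1)–(2,3) sums to 22, not 14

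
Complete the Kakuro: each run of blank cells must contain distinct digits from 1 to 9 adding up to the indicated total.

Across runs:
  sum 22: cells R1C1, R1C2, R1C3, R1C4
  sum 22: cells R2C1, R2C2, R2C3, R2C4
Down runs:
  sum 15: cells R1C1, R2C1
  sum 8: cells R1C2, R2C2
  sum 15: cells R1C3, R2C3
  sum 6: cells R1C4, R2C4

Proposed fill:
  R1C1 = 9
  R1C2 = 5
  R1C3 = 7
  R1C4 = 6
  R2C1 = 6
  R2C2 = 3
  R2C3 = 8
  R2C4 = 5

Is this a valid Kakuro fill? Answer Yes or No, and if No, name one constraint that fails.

No — the across run R1C1–R1C4 sums to 27, not 22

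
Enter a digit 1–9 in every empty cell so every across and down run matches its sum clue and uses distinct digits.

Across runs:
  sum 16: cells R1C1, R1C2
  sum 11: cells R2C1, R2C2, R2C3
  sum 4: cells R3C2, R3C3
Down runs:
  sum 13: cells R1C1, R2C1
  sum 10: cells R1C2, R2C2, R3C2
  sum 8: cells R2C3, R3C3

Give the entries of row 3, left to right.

1 3

16 in 2 cells must be {7,9}; 4 in 2 cells must be {1,3}.
The 16 across and the 10 down share only 7, so R1C2 = 7.
R3C2 = 1: the only remaining digit allowed by both the 4 across and the 10 down.
R3C3 = 4 − 1 = 3 completes the 4 across.
R1C1 = 16 − 7 = 9 completes the 16 across.
R2C1 = 13 − 9 = 4 completes the 13 down.
R2C2 = 10 − 8 = 2 completes the 10 down.
R2C3 = 11 − 6 = 5 completes the 11 across.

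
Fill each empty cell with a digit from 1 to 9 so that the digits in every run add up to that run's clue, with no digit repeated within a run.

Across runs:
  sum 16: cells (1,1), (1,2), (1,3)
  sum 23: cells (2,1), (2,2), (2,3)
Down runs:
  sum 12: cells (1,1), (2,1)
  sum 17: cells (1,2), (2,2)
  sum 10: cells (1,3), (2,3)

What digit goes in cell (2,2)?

8

23 in 3 cells must be {6,8,9}; 17 in 2 cells must be {8,9}.
Nothing is forced directly, so branch on (1,2), whose candidates are 8 or 9. If (1,2) = 8: that forces (2,2) = 9, (2,1) = 8, (2,3) = 6, after which (1,1) would have to be in {1,2,3,5,6,7} for the 16 across but in {4} for the 12 down — contradiction. So (1,2) = 9.
(2,2) = 17 − 9 = 8 completes the 17 down.
Given what's placed, (2,1) must be 9 to fit the 23 across and 12 down.
(2,3) = 23 − 17 = 6 completes the 23 across.
(1,1) = 12 − 9 = 3 completes the 12 down.
(1,3) = 16 − 12 = 4 completes the 16 across.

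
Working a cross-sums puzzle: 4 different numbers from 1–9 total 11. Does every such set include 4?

The only way to make 11 from 4 distinct digits is {1,2,3,5}, which does not contain 4.

No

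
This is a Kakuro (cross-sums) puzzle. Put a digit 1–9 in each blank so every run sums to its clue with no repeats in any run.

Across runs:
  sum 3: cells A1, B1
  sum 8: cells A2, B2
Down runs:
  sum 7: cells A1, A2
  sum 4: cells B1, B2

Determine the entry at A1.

2

3 in 2 cells must be {1,2}; 4 in 2 cells must be {1,3}.
The 3 across and the 4 down share only 1, so B1 = 1.
B2 = 4 − 1 = 3 completes the 4 down.
A1 = 3 − 1 = 2 completes the 3 across.
A2 = 8 − 3 = 5 completes the 8 across.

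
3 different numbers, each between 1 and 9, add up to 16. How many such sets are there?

8

3 distinct digits from 1–9 sum between 6 and 24.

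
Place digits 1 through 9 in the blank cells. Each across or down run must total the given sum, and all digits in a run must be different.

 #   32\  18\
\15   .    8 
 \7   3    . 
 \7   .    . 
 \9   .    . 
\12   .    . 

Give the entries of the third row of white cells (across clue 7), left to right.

5 2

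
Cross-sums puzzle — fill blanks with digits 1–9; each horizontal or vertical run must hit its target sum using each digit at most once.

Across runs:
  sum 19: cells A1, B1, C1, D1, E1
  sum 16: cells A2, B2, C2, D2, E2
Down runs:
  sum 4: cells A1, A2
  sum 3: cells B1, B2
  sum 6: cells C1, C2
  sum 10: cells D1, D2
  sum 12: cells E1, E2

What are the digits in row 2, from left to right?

16 in 5 cells must be {1,2,3,4,6}; 4 in 2 cells must be {1,3}; 3 in 2 cells must be {1,2}.
Nothing is forced directly, so branch on A1, whose candidates are 1 or 3. If A1 = 1: that forces B1 = 2, A2 = 3, B2 = 1, E2 = 4, E1 = 8 (and 2 more), after which C1 would have to be in {3,5} for the 19 across but in {4} for the 6 down — contradiction. So A1 = 3.
A2 = 4 − 3 = 1 completes the 4 down.
Given what's placed, B2 must be 2 to fit the 16 across and 3 down.
C2 = 4: the only remaining digit allowed by both the 16 across and the 6 down.
Given what's placed, E2 must be 3 to fit the 16 across and 12 down.
B1 = 3 − 2 = 1 completes the 3 down.
C1 = 6 − 4 = 2 completes the 6 down.
E1 = 12 − 3 = 9 completes the 12 down.
D2 = 16 − 10 = 6 completes the 16 across.

1 2 4 6 3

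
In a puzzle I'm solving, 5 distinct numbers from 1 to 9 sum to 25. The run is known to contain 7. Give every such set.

{1,2,6,7,9}; {1,3,5,7,9}; {1,3,6,7,8}; {1,4,5,7,8}; {2,3,4,7,9}; {2,3,5,7,8}; {3,4,5,6,7}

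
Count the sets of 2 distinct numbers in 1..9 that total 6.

2 distinct digits from 1–9 sum between 3 and 17.
Enumerating: {1,5}, {2,4}.

2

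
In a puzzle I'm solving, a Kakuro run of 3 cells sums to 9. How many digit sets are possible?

3

3 distinct digits from 1–9 sum between 6 and 24.
Enumerating: {1,2,6}, {1,3,5}, {2,3,4}.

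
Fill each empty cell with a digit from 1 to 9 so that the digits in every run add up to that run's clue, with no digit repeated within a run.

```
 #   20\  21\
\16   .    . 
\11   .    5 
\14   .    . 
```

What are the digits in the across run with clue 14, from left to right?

5 9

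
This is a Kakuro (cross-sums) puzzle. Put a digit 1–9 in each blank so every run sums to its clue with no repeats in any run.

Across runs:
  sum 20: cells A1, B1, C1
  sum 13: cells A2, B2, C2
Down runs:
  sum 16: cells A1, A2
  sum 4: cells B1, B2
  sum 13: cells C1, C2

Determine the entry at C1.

8

16 in 2 cells must be {7,9}; 4 in 2 cells must be {1,3}.
The 20 across and the 4 down share only 3, so B1 = 3.
B2 = 4 − 3 = 1 completes the 4 down.
Given what's placed, A1 must be 9 to fit the 20 across and 16 down.
C1 = 20 − 12 = 8 completes the 20 across.
A2 = 16 − 9 = 7 completes the 16 down.
C2 = 13 − 8 = 5 completes the 13 across.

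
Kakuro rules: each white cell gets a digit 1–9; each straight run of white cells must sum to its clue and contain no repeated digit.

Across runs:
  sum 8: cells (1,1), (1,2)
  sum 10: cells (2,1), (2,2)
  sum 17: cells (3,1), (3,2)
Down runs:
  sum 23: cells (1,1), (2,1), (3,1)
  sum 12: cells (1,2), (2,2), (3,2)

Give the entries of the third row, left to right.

8, 9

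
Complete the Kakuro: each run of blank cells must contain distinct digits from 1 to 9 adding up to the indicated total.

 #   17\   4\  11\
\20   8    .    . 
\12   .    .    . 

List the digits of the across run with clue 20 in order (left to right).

8, 3, 9

17 in 2 cells must be {8,9}; 4 in 2 cells must be {1,3}.
R1C2 = 3: the only remaining digit allowed by both the 20 across and the 4 down.
R1C3 = 20 − 11 = 9 completes the 20 across.
R2C1 = 17 − 8 = 9 completes the 17 down.
R2C2 = 4 − 3 = 1 completes the 4 down.
R2C3 = 12 − 10 = 2 completes the 12 across.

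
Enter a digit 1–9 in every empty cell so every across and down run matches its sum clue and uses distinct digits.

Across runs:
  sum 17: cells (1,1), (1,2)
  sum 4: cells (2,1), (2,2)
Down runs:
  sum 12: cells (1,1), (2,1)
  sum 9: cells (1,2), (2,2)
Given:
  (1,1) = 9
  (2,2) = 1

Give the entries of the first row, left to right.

17 in 2 cells must be {8,9}; 4 in 2 cells must be {1,3}.
(1,2) = 17 − 9 = 8 completes the 17 across.
(2,1) = 4 − 1 = 3 completes the 4 across.

9 8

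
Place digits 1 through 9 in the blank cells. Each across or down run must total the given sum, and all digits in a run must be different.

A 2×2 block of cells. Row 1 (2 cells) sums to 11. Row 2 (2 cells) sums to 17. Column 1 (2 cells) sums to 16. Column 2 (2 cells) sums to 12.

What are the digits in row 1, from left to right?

7 4

17 in 2 cells must be {8,9}; 16 in 2 cells must be {7,9}.
The 17 across and the 16 down share only 9, so (2,1) = 9.
(2,2) = 17 − 9 = 8 completes the 17 across.
(1,1) = 16 − 9 = 7 completes the 16 down.
(1,2) = 11 − 7 = 4 completes the 11 across.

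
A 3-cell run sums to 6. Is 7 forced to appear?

No

The only way to make 6 from 3 distinct digits is {1,2,3}, which does not contain 7.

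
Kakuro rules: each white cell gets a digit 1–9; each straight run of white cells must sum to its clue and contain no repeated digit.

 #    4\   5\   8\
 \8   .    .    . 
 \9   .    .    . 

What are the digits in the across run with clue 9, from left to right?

4 in 2 cells must be {1,3}.
Nothing is forced directly, so branch on R1C1, whose candidates are 1 or 3. If R1C1 = 3: that forces R1C3 = 1, R2C1 = 1, after which R2C3 would have to be in {2,3,5,6} for the 9 across but in {7} for the 8 down — contradiction. So R1C1 = 1.
R2C1 = 4 − 1 = 3 completes the 4 down.
Nothing is forced directly, so branch on R2C3, whose candidates are 1 or 2 or 5. If R2C3 = 1: then R1C3 would have to be in {2,3,4,5} for the 8 across but in {7} for the 8 down — contradiction. If R2C3 = 2: then R1C3 would have to be in {2,3,4,5} for the 8 across but in {6} for the 8 down — contradiction. So R2C3 = 5.
R1C3 = 8 − 5 = 3 completes the 8 down.
R2C2 = 9 − 8 = 1 completes the 9 across.
R1C2 = 8 − 4 = 4 completes the 8 across.

3, 1, 5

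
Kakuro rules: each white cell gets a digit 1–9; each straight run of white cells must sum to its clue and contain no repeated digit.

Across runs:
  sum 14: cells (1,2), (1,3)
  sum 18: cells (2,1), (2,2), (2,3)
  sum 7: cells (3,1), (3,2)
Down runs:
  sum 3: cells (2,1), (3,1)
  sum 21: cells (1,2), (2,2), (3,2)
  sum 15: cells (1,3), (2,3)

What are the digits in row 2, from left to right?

2 7 9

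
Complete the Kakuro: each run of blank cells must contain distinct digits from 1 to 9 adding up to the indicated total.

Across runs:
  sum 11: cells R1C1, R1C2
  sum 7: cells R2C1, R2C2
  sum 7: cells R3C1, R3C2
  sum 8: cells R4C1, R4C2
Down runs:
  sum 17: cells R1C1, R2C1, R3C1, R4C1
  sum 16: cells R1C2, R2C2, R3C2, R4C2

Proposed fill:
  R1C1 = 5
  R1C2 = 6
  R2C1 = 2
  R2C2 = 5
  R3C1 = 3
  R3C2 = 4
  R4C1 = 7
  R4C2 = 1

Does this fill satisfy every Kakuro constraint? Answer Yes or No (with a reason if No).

Across: 5+6=11; 2+5=7; 3+4=7; 7+1=8. Down: 5+2+3+7=17; 6+5+4+1=16. No digit repeats within any run.

Yes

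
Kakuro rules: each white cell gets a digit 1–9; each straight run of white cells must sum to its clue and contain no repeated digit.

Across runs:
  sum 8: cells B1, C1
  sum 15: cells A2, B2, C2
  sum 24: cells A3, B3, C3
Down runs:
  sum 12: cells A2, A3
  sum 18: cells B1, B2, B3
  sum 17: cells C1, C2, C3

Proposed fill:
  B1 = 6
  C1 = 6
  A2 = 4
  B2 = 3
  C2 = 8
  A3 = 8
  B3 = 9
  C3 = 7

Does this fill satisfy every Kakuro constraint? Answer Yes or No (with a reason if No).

No — the down run C1–C3 sums to 21, not 17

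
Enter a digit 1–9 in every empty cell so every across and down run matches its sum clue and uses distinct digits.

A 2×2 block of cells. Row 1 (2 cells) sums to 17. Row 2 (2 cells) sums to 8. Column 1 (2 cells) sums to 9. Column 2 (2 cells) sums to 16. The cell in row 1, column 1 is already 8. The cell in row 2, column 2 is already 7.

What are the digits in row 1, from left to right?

8 9

17 in 2 cells must be {8,9}; 16 in 2 cells must be {7,9}.
(1,2) = 17 − 8 = 9 completes the 17 across.
(2,1) = 8 − 7 = 1 completes the 8 across.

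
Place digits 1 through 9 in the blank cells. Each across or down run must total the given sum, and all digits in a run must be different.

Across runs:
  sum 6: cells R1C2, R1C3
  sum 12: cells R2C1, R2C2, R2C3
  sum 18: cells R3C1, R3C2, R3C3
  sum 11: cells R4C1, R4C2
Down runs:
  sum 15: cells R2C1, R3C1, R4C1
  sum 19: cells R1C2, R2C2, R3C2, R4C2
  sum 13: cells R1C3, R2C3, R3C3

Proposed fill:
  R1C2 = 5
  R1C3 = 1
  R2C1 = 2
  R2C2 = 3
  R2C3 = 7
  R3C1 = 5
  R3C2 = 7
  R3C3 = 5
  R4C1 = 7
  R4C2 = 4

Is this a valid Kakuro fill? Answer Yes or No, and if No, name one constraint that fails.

No — the across run R3C1–R3C3 sums to 17, not 18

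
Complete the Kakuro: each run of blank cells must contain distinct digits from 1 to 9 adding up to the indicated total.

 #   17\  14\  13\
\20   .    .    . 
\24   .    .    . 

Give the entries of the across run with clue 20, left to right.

24 in 3 cells must be {7,8,9}; 17 in 2 cells must be {8,9}.
Nothing is forced directly, so branch on R1C1, whose candidates are 8 or 9. If R1C1 = 8: that forces R2C1 = 9, R2C2 = 8, R2C3 = 7, after which R1C2 would have to be in {3,5,7,9} for the 20 across but in {6} for the 14 down — contradiction. So R1C1 = 9.
R2C1 = 17 − 9 = 8 completes the 17 down.
Given what's placed, R2C2 must be 9 to fit the 24 across and 14 down.
R2C3 = 24 − 17 = 7 completes the 24 across.
R1C2 = 14 − 9 = 5 completes the 14 down.
R1C3 = 20 − 14 = 6 completes the 20 across.

9 5 6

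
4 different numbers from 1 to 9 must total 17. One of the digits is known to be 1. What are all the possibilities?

{1,2,5,9}; {1,2,6,8}; {1,3,4,9}; {1,3,5,8}; {1,3,6,7}; {1,4,5,7}

4 distinct digits from 1–9 sum between 10 and 30.
Keeping only sets containing 1.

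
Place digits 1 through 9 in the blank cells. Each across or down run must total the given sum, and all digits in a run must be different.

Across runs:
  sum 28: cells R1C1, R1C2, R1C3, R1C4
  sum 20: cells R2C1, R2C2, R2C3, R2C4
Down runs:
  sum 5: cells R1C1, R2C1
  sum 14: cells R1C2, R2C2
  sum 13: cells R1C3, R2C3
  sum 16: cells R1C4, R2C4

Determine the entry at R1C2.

16 in 2 cells must be {7,9}.
Only 4 fits R1C1 under both its across sum 28 and down sum 5.
R2C1 = 5 − 4 = 1 completes the 5 down.
Nothing is forced directly, so branch on R1C2, whose candidates are 8 or 9. If R1C2 = 9: that forces R1C4 = 7, R2C2 = 5, after which R2C4 would have to be in {6,8} for the 20 across but in {9} for the 16 down — contradiction. So R1C2 = 8.

8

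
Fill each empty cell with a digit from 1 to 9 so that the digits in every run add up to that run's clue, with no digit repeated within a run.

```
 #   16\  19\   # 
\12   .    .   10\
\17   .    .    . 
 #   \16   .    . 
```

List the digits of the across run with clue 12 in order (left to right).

16 in 2 cells must be {7,9}.
Nothing is forced directly, so branch on R3C2, whose candidates are 7 or 9. If R3C2 = 9: that forces R3C3 = 7, R2C3 = 3, R2C1 = 9, after which R2C2 would have to be in {5} for the 17 across but in {2,3,4,6,7,8} for the 19 down — contradiction. So R3C2 = 7.
R3C3 = 16 − 7 = 9 completes the 16 across.
R2C3 = 10 − 9 = 1 completes the 10 down.
R2C2 = 9: the only remaining digit allowed by both the 17 across and the 19 down.
R1C2 = 19 − 16 = 3 completes the 19 down.
R2C1 = 17 − 10 = 7 completes the 17 across.
R1C1 = 12 − 3 = 9 completes the 12 across.

9 3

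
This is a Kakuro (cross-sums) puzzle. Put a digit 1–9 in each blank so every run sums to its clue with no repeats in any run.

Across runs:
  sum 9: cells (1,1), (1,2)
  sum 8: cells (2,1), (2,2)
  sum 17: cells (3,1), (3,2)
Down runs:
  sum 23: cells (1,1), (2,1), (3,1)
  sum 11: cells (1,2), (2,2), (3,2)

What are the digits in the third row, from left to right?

17 in 2 cells must be {8,9}; 23 in 3 cells must be {6,8,9}.
The 8 across and the 23 down share only 6, so (2,1) = 6.
(2,2) = 8 − 6 = 2 completes the 8 across.
Given what's placed, (3,2) must be 8 to fit the 17 across and 11 down.
(1,1) = 8: the only remaining digit allowed by both the 9 across and the 23 down.
(1,2) = 9 − 8 = 1 completes the 9 across.
(3,1) = 17 − 8 = 9 completes the 17 across.

9, 8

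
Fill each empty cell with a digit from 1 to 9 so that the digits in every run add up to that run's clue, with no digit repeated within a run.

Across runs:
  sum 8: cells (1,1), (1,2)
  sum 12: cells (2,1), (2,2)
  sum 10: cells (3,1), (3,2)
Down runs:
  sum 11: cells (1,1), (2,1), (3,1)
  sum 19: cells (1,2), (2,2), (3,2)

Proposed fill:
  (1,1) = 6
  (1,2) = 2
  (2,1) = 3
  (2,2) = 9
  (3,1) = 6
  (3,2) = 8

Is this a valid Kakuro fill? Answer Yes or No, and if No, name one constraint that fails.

No — the down run (1,1)–(3,1) sums to 15, not 11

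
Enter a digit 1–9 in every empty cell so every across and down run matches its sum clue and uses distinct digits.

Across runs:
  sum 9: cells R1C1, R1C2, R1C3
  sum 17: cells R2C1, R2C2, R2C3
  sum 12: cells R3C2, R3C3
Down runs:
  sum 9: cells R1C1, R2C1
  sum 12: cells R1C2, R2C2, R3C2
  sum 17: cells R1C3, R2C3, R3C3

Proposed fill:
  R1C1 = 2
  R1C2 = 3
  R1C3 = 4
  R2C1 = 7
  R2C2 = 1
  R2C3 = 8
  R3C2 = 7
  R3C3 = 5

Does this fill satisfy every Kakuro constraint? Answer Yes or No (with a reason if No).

No — the down run R1C2–R3C2 sums to 11, not 12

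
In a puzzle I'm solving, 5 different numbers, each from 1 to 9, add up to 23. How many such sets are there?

11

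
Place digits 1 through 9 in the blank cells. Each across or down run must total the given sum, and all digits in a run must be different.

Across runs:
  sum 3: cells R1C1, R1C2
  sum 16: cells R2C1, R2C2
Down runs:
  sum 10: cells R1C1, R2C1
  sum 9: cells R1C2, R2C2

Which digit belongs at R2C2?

7

3 in 2 cells must be {1,2}; 16 in 2 cells must be {7,9}.
The 16 across and the 9 down share only 7, so R2C2 = 7.
R1C2 = 9 − 7 = 2 completes the 9 down.
R2C1 = 16 − 7 = 9 completes the 16 across.
R1C1 = 3 − 2 = 1 completes the 3 across.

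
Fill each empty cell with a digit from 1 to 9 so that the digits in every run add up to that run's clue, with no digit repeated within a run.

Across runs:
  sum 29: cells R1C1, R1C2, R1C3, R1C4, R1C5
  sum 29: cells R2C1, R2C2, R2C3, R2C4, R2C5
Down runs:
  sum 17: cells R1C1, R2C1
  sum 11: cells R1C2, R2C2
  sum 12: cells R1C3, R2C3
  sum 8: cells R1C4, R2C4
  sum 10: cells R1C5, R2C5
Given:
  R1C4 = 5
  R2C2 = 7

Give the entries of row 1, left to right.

17 in 2 cells must be {8,9}.
R1C2 = 11 − 7 = 4 completes the 11 down.
R2C4 = 8 − 5 = 3 completes the 8 down.
No cell is forced outright now. R1C5 can only be 3 or 8 or 9 (the digits allowed by both its 29 across and its 10 down). If R1C5 = 3: then R2C5 would have to be in {2,4,5,6,8,9} for the 29 across but in {7} for the 10 down — contradiction. If R1C5 = 9: that forces R1C1 = 8, R1C3 = 3, R2C1 = 9, after which R2C3 would have to be in {2,4,6,8} for the 29 across but in {9} for the 12 down — contradiction. So R1C5 = 8.
Given what's placed, R1C1 must be 9 to fit the 29 across and 17 down.
R1C3 = 29 − 26 = 3 completes the 29 across.

9, 4, 3, 5, 8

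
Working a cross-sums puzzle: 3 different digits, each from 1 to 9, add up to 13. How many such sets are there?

3 distinct digits from 1–9 sum between 6 and 24.

7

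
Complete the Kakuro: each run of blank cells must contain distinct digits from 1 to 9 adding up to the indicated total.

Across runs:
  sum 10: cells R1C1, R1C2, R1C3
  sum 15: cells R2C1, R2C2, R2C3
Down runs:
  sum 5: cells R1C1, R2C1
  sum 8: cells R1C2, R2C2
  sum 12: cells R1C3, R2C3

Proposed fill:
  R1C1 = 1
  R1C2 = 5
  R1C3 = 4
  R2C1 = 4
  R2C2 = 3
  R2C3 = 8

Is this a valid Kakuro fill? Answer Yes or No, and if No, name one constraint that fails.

Yes

Across: 1+5+4=10; 4+3+8=15. Down: 1+4=5; 5+3=8; 4+8=12. No digit repeats within any run.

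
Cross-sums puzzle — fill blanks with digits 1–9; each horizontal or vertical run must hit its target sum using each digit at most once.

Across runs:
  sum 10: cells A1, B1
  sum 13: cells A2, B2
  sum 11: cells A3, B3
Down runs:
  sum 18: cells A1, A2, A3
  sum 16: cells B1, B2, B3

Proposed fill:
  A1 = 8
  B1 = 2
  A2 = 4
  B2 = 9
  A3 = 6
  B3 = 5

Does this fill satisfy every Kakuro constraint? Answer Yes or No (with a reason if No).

Across: 8+2=10; 4+9=13; 6+5=11. Down: 8+4+6=18; 2+9+5=16. No digit repeats within any run.

Yes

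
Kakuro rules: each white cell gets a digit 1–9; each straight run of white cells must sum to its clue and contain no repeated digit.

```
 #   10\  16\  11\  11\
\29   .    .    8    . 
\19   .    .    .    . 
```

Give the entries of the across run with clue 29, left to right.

9 7 8 5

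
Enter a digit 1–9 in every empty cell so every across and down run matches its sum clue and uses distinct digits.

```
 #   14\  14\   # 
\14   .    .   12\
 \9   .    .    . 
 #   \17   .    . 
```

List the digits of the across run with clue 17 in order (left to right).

8 9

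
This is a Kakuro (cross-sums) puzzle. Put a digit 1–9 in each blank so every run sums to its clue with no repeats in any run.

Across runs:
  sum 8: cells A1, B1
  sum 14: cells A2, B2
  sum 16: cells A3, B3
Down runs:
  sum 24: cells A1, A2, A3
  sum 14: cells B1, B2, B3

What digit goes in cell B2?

6

16 in 2 cells must be {7,9}; 24 in 3 cells must be {7,8,9}.
The 8 across and the 24 down share only 7, so A1 = 7.
B1 = 8 − 7 = 1 completes the 8 across.
Given what's placed, A3 must be 9 to fit the 16 across and 24 down.
B3 = 16 − 9 = 7 completes the 16 across.
A2 = 24 − 16 = 8 completes the 24 down.
B2 = 14 − 8 = 6 completes the 14 across.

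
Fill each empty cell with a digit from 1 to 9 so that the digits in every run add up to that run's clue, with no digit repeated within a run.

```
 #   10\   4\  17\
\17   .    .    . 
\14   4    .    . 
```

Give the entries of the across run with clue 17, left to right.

4 in 2 cells must be {1,3}; 17 in 2 cells must be {8,9}.
R1C1 = 10 − 4 = 6 completes the 10 down.
Given what's placed, R1C2 must be 3 to fit the 17 across and 4 down.
R1C3 = 17 − 9 = 8 completes the 17 across.
R2C2 = 4 − 3 = 1 completes the 4 down.
R2C3 = 14 − 5 = 9 completes the 14 across.

6 3 8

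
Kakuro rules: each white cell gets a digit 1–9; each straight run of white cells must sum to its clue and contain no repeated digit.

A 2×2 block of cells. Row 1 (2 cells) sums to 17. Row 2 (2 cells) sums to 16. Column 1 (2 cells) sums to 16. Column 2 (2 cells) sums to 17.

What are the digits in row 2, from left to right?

17 in 2 cells must be {8,9}; 16 in 2 cells must be {7,9}.
The 17 across and the 16 down share only 9, so (1,1) = 9.
(1,2) = 17 − 9 = 8 completes the 17 across.
(2,1) = 16 − 9 = 7 completes the 16 down.
(2,2) = 16 − 7 = 9 completes the 16 across.

7, 9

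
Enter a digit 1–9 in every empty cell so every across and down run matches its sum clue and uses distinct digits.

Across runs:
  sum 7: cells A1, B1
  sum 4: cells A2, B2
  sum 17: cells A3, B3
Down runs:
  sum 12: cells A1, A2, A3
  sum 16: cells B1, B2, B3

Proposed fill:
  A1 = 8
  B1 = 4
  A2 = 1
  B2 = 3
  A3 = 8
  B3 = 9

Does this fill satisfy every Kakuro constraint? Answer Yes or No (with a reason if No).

No — the down run A1–A3 sums to 17, not 12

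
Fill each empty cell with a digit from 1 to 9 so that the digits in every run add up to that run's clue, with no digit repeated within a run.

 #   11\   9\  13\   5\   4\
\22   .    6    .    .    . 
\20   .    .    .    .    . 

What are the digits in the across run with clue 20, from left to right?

7, 3, 5, 4, 1

4 in 2 cells must be {1,3}.
R2C2 = 9 − 6 = 3 completes the 9 down.
Given what's placed, R2C5 must be 1 to fit the 20 across and 4 down.
R1C5 = 4 − 1 = 3 completes the 4 down.
No cell is forced outright now. R2C4 can only be 2 or 4 (the digits allowed by both its 20 across and its 5 down). If R2C4 = 2: then R1C4 would have to be in {1,2,4,5,7,8} for the 22 across but in {3} for the 5 down — contradiction. So R2C4 = 4.
R1C4 = 5 − 4 = 1 completes the 5 down.
Nothing is forced directly, so branch on R2C1, whose candidates are 5 or 7. If R2C1 = 5: then R1C1 would have to be in {4,5,7,8} for the 22 across but in {6} for the 11 down — contradiction. So R2C1 = 7.
R1C1 = 11 − 7 = 4 completes the 11 down.
R1C3 = 22 − 14 = 8 completes the 22 across.
R2C3 = 20 − 15 = 5 completes the 20 across.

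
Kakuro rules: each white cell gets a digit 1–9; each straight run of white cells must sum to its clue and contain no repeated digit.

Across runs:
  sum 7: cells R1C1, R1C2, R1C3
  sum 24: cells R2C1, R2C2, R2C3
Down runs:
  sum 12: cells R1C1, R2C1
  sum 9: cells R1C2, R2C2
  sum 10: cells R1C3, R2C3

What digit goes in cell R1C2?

2

7 in 3 cells must be {1,2,4}; 24 in 3 cells must be {7,8,9}.
The 7 across and the 12 down share only 4, so R1C1 = 4.
R2C1 = 12 − 4 = 8 completes the 12 down.
Given what's placed, R2C2 must be 7 to fit the 24 across and 9 down.
R2C3 = 24 − 15 = 9 completes the 24 across.
R1C2 = 9 − 7 = 2 completes the 9 down.
R1C3 = 7 − 6 = 1 completes the 7 across.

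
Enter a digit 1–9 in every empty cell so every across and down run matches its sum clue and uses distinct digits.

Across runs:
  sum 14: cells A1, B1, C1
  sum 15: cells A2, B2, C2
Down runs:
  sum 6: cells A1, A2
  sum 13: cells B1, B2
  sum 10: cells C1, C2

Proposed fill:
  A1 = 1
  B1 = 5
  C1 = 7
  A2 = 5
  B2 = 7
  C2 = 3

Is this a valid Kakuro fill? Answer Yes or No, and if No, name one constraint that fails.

No — the across run A1–C1 sums to 13, not 14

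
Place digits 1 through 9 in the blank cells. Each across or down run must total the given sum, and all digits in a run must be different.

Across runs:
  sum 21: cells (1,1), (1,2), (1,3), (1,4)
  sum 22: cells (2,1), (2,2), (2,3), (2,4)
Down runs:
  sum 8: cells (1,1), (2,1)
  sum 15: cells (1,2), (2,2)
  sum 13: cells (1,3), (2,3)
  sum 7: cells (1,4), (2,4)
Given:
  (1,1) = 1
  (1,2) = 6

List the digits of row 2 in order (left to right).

(1,4) = 5: the only remaining digit allowed by both the 21 across and the 7 down.
(2,1) = 8 − 1 = 7 completes the 8 down.
(2,2) = 15 − 6 = 9 completes the 15 down.
(2,4) = 7 − 5 = 2 completes the 7 down.
(1,3) = 21 − 12 = 9 completes the 21 across.
(2,3) = 22 − 18 = 4 completes the 22 across.

7 9 4 2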